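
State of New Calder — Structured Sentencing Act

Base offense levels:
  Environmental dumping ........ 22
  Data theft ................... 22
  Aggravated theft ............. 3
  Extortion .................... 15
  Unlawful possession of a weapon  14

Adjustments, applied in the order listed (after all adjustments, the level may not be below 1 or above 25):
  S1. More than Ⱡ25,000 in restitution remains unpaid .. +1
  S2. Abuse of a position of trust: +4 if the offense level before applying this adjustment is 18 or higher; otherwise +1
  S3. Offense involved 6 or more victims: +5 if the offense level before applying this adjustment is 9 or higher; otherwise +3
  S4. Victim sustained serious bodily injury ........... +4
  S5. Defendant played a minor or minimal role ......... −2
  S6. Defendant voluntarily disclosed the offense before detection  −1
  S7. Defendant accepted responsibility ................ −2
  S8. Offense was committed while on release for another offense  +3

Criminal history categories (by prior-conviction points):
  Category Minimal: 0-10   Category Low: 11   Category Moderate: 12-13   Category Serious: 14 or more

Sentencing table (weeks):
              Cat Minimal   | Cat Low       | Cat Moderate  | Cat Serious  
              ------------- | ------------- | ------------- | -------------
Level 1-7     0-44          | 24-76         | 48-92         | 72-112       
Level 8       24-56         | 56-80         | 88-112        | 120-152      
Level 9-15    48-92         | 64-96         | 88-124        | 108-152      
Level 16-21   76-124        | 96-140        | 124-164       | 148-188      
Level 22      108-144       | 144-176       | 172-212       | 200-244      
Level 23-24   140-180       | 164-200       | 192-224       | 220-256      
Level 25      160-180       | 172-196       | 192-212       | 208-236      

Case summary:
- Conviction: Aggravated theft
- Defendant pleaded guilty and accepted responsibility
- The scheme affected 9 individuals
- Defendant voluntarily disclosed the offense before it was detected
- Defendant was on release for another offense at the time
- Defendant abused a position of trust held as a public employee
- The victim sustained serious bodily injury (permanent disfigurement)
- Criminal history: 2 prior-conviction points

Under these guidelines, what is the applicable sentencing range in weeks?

48-92 weeks

Base offense level for aggravated theft: 3.
S2 applies (level before this adjustment is 3 < 18, so +1): 3 + 1 = 4.
S3 applies (level before this adjustment is 4 < 9, so +3): 4 + 3 = 7.
S4 applies: 7 + 4 = 11.
S5 does not apply.
S6 applies: 11 − 1 = 10.
S7 applies: 10 − 2 = 8.
S8 applies: 8 + 3 = 11.
Final offense level: 11.
Criminal history: 2 prior points → Category Minimal (0-10).
Level 11 falls in the 9-15 band.
Grid: Level 9-15 × Category Minimal = 48-92 weeks.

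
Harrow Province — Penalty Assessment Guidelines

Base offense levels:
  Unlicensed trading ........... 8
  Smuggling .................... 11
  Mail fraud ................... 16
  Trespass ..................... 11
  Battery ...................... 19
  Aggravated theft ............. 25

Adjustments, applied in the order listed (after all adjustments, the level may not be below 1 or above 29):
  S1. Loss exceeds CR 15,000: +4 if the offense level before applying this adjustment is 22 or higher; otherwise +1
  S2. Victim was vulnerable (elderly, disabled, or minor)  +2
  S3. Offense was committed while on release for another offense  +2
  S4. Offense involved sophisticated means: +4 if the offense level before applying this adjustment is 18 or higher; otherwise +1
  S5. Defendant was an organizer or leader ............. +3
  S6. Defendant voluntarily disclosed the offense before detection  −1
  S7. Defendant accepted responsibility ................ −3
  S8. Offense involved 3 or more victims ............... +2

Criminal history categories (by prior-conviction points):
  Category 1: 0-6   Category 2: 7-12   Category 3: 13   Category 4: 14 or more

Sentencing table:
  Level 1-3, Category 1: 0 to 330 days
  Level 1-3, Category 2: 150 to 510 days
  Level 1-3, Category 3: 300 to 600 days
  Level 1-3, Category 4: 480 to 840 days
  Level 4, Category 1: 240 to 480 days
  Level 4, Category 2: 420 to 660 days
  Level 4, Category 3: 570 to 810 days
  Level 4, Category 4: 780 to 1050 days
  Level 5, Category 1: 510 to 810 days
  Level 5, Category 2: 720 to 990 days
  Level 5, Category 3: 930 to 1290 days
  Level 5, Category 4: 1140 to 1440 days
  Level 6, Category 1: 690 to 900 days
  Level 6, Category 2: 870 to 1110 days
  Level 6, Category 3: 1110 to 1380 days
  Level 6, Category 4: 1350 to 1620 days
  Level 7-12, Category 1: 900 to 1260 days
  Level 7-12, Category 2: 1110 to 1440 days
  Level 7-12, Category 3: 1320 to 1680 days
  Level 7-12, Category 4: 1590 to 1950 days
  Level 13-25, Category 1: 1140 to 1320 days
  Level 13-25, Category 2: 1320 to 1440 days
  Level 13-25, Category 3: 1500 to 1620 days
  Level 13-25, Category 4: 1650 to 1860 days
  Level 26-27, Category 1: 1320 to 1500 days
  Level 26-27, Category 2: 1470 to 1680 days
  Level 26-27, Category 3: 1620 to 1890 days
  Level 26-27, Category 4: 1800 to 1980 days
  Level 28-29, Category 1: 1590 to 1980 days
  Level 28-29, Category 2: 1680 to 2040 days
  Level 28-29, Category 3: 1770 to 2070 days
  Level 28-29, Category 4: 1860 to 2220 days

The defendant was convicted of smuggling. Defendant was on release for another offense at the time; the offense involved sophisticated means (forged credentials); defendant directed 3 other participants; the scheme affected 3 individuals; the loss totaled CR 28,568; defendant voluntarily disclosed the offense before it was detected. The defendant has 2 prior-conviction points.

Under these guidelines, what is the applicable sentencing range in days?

1140-1320 days

Base offense level for smuggling: 11.
S1 applies (level before this adjustment is 11 < 22, so +1): 11 + 1 = 12.
S2 does not apply.
S3 applies: 12 + 2 = 14.
S4 applies (level before this adjustment is 14 < 18, so +1): 14 + 1 = 15.
S5 applies: 15 + 3 = 18.
S6 applies: 18 − 1 = 17.
S8 applies: 17 + 2 = 19.
Final offense level: 19.
Criminal history: 2 prior points → Category 1 (0-6).
Level 19 falls in the 13-25 band.
Grid: Level 13-25 × Category 1 = 1140-1320 days.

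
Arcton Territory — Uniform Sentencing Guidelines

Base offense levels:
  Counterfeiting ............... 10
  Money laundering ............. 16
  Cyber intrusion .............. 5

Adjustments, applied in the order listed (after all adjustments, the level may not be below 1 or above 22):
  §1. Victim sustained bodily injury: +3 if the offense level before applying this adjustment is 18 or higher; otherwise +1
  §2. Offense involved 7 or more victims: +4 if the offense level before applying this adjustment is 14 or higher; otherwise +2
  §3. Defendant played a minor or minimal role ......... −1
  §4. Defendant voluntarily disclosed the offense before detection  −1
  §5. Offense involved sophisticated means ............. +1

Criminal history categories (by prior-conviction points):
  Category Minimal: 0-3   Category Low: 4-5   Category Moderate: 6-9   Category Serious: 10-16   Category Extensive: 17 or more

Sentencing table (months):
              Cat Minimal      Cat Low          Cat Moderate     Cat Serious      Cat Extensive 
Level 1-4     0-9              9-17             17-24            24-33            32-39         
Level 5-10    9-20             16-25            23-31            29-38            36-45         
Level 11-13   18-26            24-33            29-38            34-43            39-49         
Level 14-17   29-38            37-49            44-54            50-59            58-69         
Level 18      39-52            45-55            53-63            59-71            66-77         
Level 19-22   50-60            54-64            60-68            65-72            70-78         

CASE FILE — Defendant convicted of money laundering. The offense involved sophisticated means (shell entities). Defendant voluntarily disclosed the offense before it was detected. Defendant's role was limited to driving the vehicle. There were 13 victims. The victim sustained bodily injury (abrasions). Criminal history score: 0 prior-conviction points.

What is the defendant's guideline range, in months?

Base offense level for money laundering: 16.
§1 applies (level before this adjustment is 16 < 18, so +1): 16 + 1 = 17.
§2 applies (level before this adjustment is 17 ≥ 14, so +4): 17 + 4 = 21.
§3 applies: 21 − 1 = 20.
§4 applies: 20 − 1 = 19.
§5 applies: 19 + 1 = 20.
Final offense level: 20.
Criminal history: 0 prior points → Category Minimal (0-3).
Level 20 falls in the 19-22 band.
Grid: Level 19-22 × Category Minimal = 50-60 months.

50-60 months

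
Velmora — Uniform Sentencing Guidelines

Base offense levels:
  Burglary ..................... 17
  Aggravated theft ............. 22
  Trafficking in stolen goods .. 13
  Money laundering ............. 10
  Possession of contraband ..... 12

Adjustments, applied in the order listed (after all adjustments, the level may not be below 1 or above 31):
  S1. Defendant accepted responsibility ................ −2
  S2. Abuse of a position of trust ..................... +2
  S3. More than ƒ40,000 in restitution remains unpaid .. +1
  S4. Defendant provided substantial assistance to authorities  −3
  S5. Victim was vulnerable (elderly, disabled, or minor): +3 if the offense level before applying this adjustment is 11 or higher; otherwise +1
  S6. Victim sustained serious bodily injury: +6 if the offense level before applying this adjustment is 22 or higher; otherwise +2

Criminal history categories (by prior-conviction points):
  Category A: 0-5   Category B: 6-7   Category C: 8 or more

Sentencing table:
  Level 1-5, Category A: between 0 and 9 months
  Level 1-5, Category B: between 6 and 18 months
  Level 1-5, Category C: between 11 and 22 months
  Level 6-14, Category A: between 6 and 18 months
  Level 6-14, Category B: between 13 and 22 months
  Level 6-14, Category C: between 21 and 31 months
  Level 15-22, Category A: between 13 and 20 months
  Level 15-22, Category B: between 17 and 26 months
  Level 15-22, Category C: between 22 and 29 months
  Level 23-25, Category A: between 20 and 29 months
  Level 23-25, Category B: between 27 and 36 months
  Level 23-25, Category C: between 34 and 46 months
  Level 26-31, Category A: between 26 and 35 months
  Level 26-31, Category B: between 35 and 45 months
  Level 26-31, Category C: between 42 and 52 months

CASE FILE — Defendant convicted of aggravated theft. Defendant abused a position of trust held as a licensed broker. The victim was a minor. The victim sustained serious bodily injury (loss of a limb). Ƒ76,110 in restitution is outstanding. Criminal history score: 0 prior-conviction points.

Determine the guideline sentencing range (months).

26-35 months

Base offense level for aggravated theft: 22.
S1 does not apply.
S2 applies: 22 + 2 = 24.
S3 applies: 24 + 1 = 25.
S5 applies (level before this adjustment is 25 ≥ 11, so +3): 25 + 3 = 28.
S6 applies (level before this adjustment is 28 ≥ 22, so +6): 28 + 6 = 34.
Level 34 exceeds the maximum of 31; capped at 31.
Final offense level: 31.
Criminal history: 0 prior points → Category A (0-5).
Level 31 falls in the 26-31 band.
Grid: Level 26-31 × Category A = 26-35 months.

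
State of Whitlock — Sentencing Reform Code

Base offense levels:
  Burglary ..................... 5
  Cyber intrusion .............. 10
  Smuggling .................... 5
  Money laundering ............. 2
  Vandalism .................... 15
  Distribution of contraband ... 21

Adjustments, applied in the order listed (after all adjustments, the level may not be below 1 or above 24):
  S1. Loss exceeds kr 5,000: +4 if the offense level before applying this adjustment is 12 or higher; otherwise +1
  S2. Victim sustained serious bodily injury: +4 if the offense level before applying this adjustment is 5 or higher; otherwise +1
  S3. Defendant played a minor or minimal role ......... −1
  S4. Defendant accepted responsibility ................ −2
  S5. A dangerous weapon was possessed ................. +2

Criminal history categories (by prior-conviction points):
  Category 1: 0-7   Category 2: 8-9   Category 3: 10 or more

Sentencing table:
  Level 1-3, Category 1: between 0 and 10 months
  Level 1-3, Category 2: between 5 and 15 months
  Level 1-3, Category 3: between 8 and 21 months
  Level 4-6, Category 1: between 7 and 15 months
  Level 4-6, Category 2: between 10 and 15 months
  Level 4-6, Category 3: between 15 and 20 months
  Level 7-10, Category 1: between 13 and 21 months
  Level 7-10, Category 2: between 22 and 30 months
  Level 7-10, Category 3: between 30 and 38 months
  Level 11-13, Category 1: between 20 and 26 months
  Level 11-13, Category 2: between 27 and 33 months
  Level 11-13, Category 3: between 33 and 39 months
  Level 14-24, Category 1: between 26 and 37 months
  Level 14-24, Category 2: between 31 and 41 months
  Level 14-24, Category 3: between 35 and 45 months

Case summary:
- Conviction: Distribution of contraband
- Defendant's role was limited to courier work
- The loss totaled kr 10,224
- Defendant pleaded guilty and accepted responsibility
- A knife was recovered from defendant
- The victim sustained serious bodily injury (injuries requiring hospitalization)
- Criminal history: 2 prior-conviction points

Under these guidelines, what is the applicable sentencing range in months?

Base offense level for distribution of contraband: 21.
S1 applies (level before this adjustment is 21 ≥ 12, so +4): 21 + 4 = 25.
S2 applies (level before this adjustment is 25 ≥ 5, so +4): 25 + 4 = 29.
S3 applies: 29 − 1 = 28.
S4 applies: 28 − 2 = 26.
S5 applies: 26 + 2 = 28.
Level 28 exceeds the maximum of 24; capped at 24.
Final offense level: 24.
Criminal history: 2 prior points → Category 1 (0-7).
Level 24 falls in the 14-24 band.
Grid: Level 14-24 × Category 1 = 26-37 months.

26-37 months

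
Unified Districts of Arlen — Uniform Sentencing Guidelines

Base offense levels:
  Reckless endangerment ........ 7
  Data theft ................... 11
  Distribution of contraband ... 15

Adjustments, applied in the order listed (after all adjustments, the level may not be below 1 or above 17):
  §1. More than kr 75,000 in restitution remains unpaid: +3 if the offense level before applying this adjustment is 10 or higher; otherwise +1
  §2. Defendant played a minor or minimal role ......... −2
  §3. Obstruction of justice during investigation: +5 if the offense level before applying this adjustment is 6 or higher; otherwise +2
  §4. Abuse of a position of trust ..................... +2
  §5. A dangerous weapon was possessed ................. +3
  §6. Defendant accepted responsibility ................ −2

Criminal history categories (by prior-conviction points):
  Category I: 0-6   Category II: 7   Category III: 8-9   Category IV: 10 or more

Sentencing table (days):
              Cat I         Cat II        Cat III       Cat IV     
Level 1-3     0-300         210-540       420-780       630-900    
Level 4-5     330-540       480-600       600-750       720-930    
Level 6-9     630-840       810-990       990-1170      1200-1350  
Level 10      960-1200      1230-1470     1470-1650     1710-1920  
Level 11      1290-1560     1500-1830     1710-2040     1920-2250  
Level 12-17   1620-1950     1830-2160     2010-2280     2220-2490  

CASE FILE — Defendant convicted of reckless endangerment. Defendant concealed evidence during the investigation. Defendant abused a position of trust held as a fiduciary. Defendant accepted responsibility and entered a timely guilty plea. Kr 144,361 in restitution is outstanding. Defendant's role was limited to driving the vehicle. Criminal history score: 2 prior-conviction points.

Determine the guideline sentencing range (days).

1290-1560 days

Base offense level for reckless endangerment: 7.
§1 applies (level before this adjustment is 7 < 10, so +1): 7 + 1 = 8.
§2 applies: 8 − 2 = 6.
§3 applies (level before this adjustment is 6 ≥ 6, so +5): 6 + 5 = 11.
§4 applies: 11 + 2 = 13.
§6 applies: 13 − 2 = 11.
Final offense level: 11.
Criminal history: 2 prior points → Category I (0-6).
Level 11 falls in the 11 band.
Grid: Level 11 × Category I = 1290-1560 days.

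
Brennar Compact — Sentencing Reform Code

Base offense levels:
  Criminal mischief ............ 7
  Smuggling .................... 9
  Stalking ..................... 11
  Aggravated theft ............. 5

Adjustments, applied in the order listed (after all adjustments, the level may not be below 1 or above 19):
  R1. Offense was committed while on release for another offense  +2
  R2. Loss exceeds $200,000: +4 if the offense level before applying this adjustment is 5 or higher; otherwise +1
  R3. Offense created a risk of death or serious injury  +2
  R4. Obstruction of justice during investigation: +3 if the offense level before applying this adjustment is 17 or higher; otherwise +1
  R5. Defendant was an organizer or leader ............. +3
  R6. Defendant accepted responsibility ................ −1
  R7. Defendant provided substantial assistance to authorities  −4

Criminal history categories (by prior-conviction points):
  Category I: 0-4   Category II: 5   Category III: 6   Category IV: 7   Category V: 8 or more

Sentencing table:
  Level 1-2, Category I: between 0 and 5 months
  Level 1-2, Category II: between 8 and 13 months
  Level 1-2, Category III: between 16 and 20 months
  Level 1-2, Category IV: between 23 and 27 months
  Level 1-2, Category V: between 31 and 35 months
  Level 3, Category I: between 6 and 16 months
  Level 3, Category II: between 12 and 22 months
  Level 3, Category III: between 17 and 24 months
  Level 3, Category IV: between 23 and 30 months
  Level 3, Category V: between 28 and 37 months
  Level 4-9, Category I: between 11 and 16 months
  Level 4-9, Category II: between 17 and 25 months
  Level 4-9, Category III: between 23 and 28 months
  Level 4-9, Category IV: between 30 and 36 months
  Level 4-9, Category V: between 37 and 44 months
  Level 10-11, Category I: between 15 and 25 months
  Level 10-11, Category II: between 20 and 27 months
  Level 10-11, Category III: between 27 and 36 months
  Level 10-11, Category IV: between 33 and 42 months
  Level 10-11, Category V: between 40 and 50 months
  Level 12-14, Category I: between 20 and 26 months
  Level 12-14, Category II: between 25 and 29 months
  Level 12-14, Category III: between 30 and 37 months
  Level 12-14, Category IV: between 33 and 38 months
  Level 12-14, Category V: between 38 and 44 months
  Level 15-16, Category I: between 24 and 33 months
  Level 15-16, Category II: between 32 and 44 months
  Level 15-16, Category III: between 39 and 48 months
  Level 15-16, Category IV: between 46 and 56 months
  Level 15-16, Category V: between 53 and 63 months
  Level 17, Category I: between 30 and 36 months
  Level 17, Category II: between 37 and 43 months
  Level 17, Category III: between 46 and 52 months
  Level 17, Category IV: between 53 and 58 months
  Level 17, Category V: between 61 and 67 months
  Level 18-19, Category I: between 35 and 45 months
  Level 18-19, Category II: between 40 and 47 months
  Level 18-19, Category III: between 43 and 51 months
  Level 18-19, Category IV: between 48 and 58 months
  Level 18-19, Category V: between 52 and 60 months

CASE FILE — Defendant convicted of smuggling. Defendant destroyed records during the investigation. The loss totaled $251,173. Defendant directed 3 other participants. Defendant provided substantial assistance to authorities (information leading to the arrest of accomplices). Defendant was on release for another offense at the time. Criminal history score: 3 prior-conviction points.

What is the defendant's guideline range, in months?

24-33 months

Base offense level for smuggling: 9.
R1 applies: 9 + 2 = 11.
R2 applies (level before this adjustment is 11 ≥ 5, so +4): 11 + 4 = 15.
R4 applies (level before this adjustment is 15 < 17, so +1): 15 + 1 = 16.
R5 applies: 16 + 3 = 19.
R6 does not apply.
R7 applies: 19 − 4 = 15.
Final offense level: 15.
Criminal history: 3 prior points → Category I (0-4).
Level 15 falls in the 15-16 band.
Grid: Level 15-16 × Category I = 24-33 months.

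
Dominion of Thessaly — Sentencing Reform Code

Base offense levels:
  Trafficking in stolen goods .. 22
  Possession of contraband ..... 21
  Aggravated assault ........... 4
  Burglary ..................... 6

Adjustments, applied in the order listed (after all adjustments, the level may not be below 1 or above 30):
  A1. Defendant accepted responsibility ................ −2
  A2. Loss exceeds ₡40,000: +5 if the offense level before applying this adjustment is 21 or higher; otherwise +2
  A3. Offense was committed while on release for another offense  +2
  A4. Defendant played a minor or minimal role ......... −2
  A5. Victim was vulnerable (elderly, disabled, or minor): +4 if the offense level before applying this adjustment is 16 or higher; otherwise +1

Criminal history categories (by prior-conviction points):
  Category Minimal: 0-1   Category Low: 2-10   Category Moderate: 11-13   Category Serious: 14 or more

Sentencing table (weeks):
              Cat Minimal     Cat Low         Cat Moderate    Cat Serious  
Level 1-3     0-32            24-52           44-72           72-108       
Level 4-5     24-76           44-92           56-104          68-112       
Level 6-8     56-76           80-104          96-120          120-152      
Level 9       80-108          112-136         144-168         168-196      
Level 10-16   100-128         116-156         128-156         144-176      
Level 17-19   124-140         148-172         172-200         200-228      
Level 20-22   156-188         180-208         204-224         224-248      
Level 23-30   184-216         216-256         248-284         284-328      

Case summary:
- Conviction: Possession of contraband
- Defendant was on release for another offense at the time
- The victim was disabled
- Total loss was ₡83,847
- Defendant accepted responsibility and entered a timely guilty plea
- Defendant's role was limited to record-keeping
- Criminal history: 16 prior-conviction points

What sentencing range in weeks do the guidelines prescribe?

Base offense level for possession of contraband: 21.
A1 applies: 21 − 2 = 19.
A2 applies (level before this adjustment is 19 < 21, so +2): 19 + 2 = 21.
A3 applies: 21 + 2 = 23.
A4 applies: 23 − 2 = 21.
A5 applies (level before this adjustment is 21 ≥ 16, so +4): 21 + 4 = 25.
Final offense level: 25.
Criminal history: 16 prior points → Category Serious (14+).
Level 25 falls in the 23-30 band.
Grid: Level 23-30 × Category Serious = 284-328 weeks.

284-328 weeks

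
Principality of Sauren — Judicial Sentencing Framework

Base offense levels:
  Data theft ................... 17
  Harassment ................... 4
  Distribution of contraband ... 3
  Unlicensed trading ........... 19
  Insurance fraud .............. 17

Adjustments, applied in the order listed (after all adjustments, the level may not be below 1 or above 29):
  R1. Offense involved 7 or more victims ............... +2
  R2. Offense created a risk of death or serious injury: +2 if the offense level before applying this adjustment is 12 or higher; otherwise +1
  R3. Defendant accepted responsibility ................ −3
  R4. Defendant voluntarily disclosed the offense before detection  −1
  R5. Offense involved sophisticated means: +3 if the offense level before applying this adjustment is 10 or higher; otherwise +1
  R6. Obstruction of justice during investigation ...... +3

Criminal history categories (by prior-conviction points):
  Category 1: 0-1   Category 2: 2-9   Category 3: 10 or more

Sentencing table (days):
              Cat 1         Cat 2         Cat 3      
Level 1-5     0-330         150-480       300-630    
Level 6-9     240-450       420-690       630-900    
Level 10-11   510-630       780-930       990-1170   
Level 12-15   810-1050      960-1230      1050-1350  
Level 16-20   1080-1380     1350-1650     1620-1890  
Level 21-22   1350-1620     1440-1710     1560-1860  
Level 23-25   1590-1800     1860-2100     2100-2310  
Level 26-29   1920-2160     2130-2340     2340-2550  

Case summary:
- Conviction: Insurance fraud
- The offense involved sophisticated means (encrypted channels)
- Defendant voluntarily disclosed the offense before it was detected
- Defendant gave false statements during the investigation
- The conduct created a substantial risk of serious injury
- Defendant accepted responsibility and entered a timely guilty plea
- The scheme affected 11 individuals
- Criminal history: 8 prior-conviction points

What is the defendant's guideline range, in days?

1860-2100 days

Base offense level for insurance fraud: 17.
R1 applies: 17 + 2 = 19.
R2 applies (level before this adjustment is 19 ≥ 12, so +2): 19 + 2 = 21.
R3 applies: 21 − 3 = 18.
R4 applies: 18 − 1 = 17.
R5 applies (level before this adjustment is 17 ≥ 10, so +3): 17 + 3 = 20.
R6 applies: 20 + 3 = 23.
Final offense level: 23.
Criminal history: 8 prior points → Category 2 (2-9).
Level 23 falls in the 23-25 band.
Grid: Level 23-25 × Category 2 = 1860-2100 days.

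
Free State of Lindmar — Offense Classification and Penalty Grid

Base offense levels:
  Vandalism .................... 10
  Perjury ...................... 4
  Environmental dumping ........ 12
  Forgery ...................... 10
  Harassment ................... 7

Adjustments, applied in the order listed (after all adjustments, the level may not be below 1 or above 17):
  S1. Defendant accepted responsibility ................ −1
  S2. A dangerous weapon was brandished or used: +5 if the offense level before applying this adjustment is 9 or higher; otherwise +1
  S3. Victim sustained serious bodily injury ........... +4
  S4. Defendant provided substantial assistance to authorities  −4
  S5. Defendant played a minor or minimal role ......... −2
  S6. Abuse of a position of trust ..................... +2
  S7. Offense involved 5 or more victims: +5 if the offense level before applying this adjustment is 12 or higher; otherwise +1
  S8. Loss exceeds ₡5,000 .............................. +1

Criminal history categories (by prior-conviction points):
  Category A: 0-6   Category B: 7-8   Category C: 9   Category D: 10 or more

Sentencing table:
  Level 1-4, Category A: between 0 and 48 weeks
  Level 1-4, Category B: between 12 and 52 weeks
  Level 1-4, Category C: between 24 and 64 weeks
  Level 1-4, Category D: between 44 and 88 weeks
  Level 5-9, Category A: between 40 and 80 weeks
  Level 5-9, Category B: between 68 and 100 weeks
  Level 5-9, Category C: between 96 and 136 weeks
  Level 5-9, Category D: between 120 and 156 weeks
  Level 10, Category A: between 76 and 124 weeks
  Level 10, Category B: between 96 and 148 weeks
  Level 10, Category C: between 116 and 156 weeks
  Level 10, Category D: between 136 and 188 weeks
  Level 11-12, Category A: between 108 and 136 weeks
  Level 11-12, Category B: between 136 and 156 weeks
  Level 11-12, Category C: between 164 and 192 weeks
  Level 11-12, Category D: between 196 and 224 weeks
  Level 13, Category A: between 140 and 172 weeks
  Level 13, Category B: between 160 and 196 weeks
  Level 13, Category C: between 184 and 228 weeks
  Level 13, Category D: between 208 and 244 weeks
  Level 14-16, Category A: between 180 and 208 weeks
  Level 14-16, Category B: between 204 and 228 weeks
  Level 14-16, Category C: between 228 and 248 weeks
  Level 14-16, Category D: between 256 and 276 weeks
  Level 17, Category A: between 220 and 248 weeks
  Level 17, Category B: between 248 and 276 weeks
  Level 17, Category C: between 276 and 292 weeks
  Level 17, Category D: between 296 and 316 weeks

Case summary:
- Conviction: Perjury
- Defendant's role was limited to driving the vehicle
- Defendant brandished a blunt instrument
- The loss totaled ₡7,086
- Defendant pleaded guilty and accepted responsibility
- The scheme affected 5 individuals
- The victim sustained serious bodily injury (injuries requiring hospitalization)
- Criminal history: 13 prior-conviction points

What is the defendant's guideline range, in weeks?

Base offense level for perjury: 4.
S1 applies: 4 − 1 = 3.
S2 applies (level before this adjustment is 3 < 9, so +1): 3 + 1 = 4.
S3 applies: 4 + 4 = 8.
S4 does not apply.
S5 applies: 8 − 2 = 6.
S6 does not apply.
S7 applies (level before this adjustment is 6 < 12, so +1): 6 + 1 = 7.
S8 applies: 7 + 1 = 8.
Final offense level: 8.
Criminal history: 13 prior points → Category D (10+).
Level 8 falls in the 5-9 band.
Grid: Level 5-9 × Category D = 120-156 weeks.

120-156 weeks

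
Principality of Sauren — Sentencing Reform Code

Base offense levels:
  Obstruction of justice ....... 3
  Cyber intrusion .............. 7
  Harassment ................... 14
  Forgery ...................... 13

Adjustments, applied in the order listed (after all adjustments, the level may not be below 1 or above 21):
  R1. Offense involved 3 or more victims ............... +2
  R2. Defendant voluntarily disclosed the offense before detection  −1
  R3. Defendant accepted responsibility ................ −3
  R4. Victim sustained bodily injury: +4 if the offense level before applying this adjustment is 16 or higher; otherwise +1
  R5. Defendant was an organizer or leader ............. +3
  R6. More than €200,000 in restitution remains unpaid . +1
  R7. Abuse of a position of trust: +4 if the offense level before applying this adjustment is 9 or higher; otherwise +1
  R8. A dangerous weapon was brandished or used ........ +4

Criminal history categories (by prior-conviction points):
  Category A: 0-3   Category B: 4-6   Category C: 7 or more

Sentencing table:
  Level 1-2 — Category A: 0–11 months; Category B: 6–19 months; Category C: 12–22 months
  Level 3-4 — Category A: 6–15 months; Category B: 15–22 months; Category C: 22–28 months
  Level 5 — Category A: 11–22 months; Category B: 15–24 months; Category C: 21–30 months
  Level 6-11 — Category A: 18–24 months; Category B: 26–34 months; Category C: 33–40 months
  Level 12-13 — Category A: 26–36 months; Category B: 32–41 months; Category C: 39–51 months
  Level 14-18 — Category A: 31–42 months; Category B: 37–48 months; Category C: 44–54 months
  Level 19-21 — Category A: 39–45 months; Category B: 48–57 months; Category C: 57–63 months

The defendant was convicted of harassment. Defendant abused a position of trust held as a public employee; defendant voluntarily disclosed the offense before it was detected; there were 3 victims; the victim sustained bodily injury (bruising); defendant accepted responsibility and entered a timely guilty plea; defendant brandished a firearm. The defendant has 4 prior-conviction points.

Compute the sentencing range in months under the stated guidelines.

Base offense level for harassment: 14.
R1 applies: 14 + 2 = 16.
R2 applies: 16 − 1 = 15.
R3 applies: 15 − 3 = 12.
R4 applies (level before this adjustment is 12 < 16, so +1): 12 + 1 = 13.
R6 does not apply.
R7 applies (level before this adjustment is 13 ≥ 9, so +4): 13 + 4 = 17.
R8 applies: 17 + 4 = 21.
Final offense level: 21.
Criminal history: 4 prior points → Category B (4-6).
Level 21 falls in the 19-21 band.
Grid: Level 19-21 × Category B = 48-57 months.

48-57 months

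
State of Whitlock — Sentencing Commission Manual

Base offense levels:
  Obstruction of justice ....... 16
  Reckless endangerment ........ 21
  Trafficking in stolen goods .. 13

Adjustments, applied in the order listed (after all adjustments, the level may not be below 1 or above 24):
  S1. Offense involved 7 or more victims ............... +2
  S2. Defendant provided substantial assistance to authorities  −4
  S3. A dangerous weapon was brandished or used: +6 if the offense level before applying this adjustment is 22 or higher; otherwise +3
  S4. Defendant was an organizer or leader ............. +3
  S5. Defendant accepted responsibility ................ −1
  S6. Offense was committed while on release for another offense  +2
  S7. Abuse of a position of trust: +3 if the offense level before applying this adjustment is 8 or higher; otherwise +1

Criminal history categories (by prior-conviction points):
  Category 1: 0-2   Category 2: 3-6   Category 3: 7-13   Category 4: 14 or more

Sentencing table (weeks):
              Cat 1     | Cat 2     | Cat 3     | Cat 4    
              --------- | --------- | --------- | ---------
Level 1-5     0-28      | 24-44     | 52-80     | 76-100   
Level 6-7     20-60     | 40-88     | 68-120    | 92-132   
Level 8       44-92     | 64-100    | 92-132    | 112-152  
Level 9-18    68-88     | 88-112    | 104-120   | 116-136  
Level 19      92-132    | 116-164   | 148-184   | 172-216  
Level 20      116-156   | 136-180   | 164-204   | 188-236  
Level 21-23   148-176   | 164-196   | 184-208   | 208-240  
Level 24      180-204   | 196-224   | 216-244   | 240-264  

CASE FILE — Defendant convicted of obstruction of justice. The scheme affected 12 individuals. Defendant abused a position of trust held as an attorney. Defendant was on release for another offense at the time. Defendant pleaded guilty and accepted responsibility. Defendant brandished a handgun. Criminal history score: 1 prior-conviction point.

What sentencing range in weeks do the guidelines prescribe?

180-204 weeks

Base offense level for obstruction of justice: 16.
S1 applies: 16 + 2 = 18.
S2 does not apply.
S3 applies (level before this adjustment is 18 < 22, so +3): 18 + 3 = 21.
S5 applies: 21 − 1 = 20.
S6 applies: 20 + 2 = 22.
S7 applies (level before this adjustment is 22 ≥ 8, so +3): 22 + 3 = 25.
Level 25 exceeds the maximum of 24; capped at 24.
Final offense level: 24.
Criminal history: 1 prior point → Category 1 (0-2).
Level 24 falls in the 24 band.
Grid: Level 24 × Category 1 = 180-204 weeks.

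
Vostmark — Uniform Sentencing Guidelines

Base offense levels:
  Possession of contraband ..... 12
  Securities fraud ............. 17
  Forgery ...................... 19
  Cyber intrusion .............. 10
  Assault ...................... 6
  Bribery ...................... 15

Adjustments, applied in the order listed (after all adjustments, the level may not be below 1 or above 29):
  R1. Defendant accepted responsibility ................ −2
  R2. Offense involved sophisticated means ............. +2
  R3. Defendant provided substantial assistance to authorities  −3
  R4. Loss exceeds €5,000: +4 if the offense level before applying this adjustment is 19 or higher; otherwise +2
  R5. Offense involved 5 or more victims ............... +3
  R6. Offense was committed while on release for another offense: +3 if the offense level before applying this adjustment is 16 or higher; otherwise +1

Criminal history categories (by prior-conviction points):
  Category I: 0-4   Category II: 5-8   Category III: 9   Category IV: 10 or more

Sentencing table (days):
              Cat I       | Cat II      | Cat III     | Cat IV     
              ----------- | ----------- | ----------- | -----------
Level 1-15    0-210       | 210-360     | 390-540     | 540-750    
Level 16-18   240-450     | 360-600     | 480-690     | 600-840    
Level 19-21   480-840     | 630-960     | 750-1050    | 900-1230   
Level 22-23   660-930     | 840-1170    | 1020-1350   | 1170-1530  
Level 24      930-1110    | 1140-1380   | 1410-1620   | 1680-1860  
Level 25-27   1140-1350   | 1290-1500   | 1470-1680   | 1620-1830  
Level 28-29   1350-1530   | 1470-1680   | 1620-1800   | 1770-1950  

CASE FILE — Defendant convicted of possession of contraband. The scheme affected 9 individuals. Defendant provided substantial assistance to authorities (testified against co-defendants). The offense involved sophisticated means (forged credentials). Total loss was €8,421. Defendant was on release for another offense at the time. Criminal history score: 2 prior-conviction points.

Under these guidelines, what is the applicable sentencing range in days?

480-840 days

Base offense level for possession of contraband: 12.
R2 applies: 12 + 2 = 14.
R3 applies: 14 − 3 = 11.
R4 applies (level before this adjustment is 11 < 19, so +2): 11 + 2 = 13.
R5 applies: 13 + 3 = 16.
R6 applies (level before this adjustment is 16 ≥ 16, so +3): 16 + 3 = 19.
Final offense level: 19.
Criminal history: 2 prior points → Category I (0-4).
Level 19 falls in the 19-21 band.
Grid: Level 19-21 × Category I = 480-840 days.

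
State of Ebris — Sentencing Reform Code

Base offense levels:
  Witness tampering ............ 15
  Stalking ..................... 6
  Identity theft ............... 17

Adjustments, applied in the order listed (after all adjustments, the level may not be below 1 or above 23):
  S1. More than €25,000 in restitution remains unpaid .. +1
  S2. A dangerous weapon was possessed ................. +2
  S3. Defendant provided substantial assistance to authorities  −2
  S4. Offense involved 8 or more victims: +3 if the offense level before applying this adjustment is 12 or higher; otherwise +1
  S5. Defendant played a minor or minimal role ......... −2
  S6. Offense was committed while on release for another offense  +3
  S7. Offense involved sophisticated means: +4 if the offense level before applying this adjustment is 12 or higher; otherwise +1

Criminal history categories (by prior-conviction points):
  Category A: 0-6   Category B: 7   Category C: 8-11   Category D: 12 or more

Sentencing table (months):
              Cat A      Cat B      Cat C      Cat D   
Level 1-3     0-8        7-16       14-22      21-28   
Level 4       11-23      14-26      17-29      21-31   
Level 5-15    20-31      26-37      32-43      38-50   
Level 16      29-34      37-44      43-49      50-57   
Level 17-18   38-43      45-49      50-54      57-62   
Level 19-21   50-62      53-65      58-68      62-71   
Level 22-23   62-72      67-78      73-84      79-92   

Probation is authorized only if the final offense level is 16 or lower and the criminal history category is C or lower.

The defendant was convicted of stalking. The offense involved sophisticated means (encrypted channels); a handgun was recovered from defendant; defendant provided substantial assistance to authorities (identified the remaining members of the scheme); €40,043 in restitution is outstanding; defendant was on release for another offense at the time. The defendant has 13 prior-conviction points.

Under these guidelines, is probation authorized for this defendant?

Base offense level for stalking: 6.
S1 applies: 6 + 1 = 7.
S2 applies: 7 + 2 = 9.
S3 applies: 9 − 2 = 7.
S5 does not apply.
S6 applies: 7 + 3 = 10.
S7 applies (level before this adjustment is 10 < 12, so +1): 10 + 1 = 11.
Final offense level: 11.
Criminal history: 13 prior points → Category D (12+).
Level 11 falls in the 5-15 band.
Grid: Level 5-15 × Category D = 38-50 months.
Probation check: level 11 ≤ 16 and category D > C → not eligible.

No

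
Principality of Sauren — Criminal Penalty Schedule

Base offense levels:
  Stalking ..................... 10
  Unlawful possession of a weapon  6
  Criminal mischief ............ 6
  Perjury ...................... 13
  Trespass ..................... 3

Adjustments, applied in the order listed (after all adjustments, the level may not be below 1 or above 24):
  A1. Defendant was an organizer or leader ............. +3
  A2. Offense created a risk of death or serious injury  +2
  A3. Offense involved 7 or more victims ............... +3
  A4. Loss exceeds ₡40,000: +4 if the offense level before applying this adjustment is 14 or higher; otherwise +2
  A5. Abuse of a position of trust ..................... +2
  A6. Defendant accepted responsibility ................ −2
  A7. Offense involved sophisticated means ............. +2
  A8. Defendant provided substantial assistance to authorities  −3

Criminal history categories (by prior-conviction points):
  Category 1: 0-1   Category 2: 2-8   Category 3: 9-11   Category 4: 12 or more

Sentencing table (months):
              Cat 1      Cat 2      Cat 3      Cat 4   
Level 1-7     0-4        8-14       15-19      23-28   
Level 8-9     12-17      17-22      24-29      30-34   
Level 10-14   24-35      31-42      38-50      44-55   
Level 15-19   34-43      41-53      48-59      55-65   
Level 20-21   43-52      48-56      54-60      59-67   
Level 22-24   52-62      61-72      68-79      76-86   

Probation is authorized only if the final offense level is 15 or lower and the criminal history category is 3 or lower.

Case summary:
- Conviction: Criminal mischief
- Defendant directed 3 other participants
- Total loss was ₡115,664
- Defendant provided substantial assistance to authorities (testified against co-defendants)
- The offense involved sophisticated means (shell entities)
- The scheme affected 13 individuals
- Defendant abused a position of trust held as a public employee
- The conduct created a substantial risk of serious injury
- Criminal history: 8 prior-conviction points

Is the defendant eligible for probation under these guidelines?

Base offense level for criminal mischief: 6.
A1 applies: 6 + 3 = 9.
A2 applies: 9 + 2 = 11.
A3 applies: 11 + 3 = 14.
A4 applies (level before this adjustment is 14 ≥ 14, so +4): 14 + 4 = 18.
A5 applies: 18 + 2 = 20.
A7 applies: 20 + 2 = 22.
A8 applies: 22 − 3 = 19.
Final offense level: 19.
Criminal history: 8 prior points → Category 2 (2-8).
Level 19 falls in the 15-19 band.
Grid: Level 15-19 × Category 2 = 41-53 months.
Probation check: level 19 > 15 and category 2 ≤ 3 → not eligible.

No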